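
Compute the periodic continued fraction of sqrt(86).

[9; (3, 1, 1, 1, 8, 1, 1, 1, 3, 18)]

Write x_i = (sqrt(86) + m_i)/d_i with (m_0, d_0) = (0, 1). a_0 = floor(sqrt(86)) = 9, since 9^2 = 81 <= 86 < 100 = 10^2.
Iterate m_{i+1} = d_i*a_i - m_i, d_{i+1} = (86 - m_{i+1}^2)/d_i, a_{i+1} = floor((a_0 + m_{i+1})/d_{i+1}):
  m_1 = 1*9 - 0 = 9, d_1 = (86 - 9^2)/1 = 5/1 = 5, a_1 = floor((9 + 9)/5) = 3.
  m_2 = 5*3 - 9 = 6, d_2 = (86 - 6^2)/5 = 50/5 = 10, a_2 = floor((9 + 6)/10) = 1.
  m_3 = 10*1 - 6 = 4, d_3 = (86 - 4^2)/10 = 70/10 = 7, a_3 = floor((9 + 4)/7) = 1.
  m_4 = 7*1 - 4 = 3, d_4 = (86 - 3^2)/7 = 77/7 = 11, a_4 = floor((9 + 3)/11) = 1.
  m_5 = 11*1 - 3 = 8, d_5 = (86 - 8^2)/11 = 22/11 = 2, a_5 = floor((9 + 8)/2) = 8.
  m_6 = 2*8 - 8 = 8, d_6 = (86 - 8^2)/2 = 22/2 = 11, a_6 = floor((9 + 8)/11) = 1.
  m_7 = 11*1 - 8 = 3, d_7 = (86 - 3^2)/11 = 77/11 = 7, a_7 = floor((9 + 3)/7) = 1.
  m_8 = 7*1 - 3 = 4, d_8 = (86 - 4^2)/7 = 70/7 = 10, a_8 = floor((9 + 4)/10) = 1.
  m_9 = 10*1 - 4 = 6, d_9 = (86 - 6^2)/10 = 50/10 = 5, a_9 = floor((9 + 6)/5) = 3.
  m_10 = 5*3 - 6 = 9, d_10 = (86 - 9^2)/5 = 5/5 = 1, a_10 = floor((9 + 9)/1) = 18.
  m_11 = 1*18 - 9 = 9, d_11 = (86 - 9^2)/1 = 5/1 = 5: (m_11, d_11) = (m_1, d_1) = (9, 5), so from here the quotients repeat a_1, ..., a_10; the period length is 10.
Hence the expansion of sqrt(86) is a_0 = 9 followed by the repeating block 3, 1, 1, 1, 8, 1, 1, 1, 3, 18 (period 10).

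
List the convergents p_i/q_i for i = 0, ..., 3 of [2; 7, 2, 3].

Using the convergent recurrence p_i = a_i*p_{i-1} + p_{i-2}, q_i = a_i*q_{i-1} + q_{i-2} with p_{-2}=0, p_{-1}=1, q_{-2}=1, q_{-1}=0:
  i=0: a_0=2, p_0 = 2*1 + 0 = 2, q_0 = 2*0 + 1 = 1.
  i=1: a_1=7, p_1 = 7*2 + 1 = 15, q_1 = 7*1 + 0 = 7.
  i=2: a_2=2, p_2 = 2*15 + 2 = 32, q_2 = 2*7 + 1 = 15.
  i=3: a_3=3, p_3 = 3*32 + 15 = 111, q_3 = 3*15 + 7 = 52.

2/1, 15/7, 32/15, 111/52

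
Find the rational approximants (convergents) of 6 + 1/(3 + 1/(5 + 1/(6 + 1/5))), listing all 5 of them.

Using the convergent recurrence p_i = a_i*p_{i-1} + p_{i-2}, q_i = a_i*q_{i-1} + q_{i-2} with p_{-2}=0, p_{-1}=1, q_{-2}=1, q_{-1}=0:
  i=0: a_0=6, p_0 = 6*1 + 0 = 6, q_0 = 6*0 + 1 = 1.
  i=1: a_1=3, p_1 = 3*6 + 1 = 19, q_1 = 3*1 + 0 = 3.
  i=2: a_2=5, p_2 = 5*19 + 6 = 101, q_2 = 5*3 + 1 = 16.
  i=3: a_3=6, p_3 = 6*101 + 19 = 625, q_3 = 6*16 + 3 = 99.
  i=4: a_4=5, p_4 = 5*625 + 101 = 3226, q_4 = 5*99 + 16 = 511.

6/1, 19/3, 101/16, 625/99, 3226/511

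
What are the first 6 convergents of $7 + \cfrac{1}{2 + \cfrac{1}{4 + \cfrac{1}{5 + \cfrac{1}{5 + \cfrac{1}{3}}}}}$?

7/1, 15/2, 67/9, 350/47, 1817/244, 5801/779

Using the convergent recurrence p_i = a_i*p_{i-1} + p_{i-2}, q_i = a_i*q_{i-1} + q_{i-2} with p_{-2}=0, p_{-1}=1, q_{-2}=1, q_{-1}=0:
  i=0: a_0=7, p_0 = 7*1 + 0 = 7, q_0 = 7*0 + 1 = 1.
  i=1: a_1=2, p_1 = 2*7 + 1 = 15, q_1 = 2*1 + 0 = 2.
  i=2: a_2=4, p_2 = 4*15 + 7 = 67, q_2 = 4*2 + 1 = 9.
  i=3: a_3=5, p_3 = 5*67 + 15 = 350, q_3 = 5*9 + 2 = 47.
  i=4: a_4=5, p_4 = 5*350 + 67 = 1817, q_4 = 5*47 + 9 = 244.
  i=5: a_5=3, p_5 = 3*1817 + 350 = 5801, q_5 = 3*244 + 47 = 779.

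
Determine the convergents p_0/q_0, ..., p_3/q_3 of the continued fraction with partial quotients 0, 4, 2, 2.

0/1, 1/4, 2/9, 5/22

Using the convergent recurrence p_i = a_i*p_{i-1} + p_{i-2}, q_i = a_i*q_{i-1} + q_{i-2} with p_{-2}=0, p_{-1}=1, q_{-2}=1, q_{-1}=0:
  i=0: a_0=0, p_0 = 0*1 + 0 = 0, q_0 = 0*0 + 1 = 1.
  i=1: a_1=4, p_1 = 4*0 + 1 = 1, q_1 = 4*1 + 0 = 4.
  i=2: a_2=2, p_2 = 2*1 + 0 = 2, q_2 = 2*4 + 1 = 9.
  i=3: a_3=2, p_3 = 2*2 + 1 = 5, q_3 = 2*9 + 4 = 22.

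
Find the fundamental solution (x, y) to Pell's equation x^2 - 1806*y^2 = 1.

First expand sqrt(1806) as a continued fraction. With x_i = (sqrt(1806) + m_i)/d_i and (m_0, d_0) = (0, 1): a_0 = floor(sqrt(1806)) = 42, since 42^2 = 1764 <= 1806 < 1849 = 43^2.
Iterate m_{i+1} = d_i*a_i - m_i, d_{i+1} = (1806 - m_{i+1}^2)/d_i, a_{i+1} = floor((a_0 + m_{i+1})/d_{i+1}):
  m_1 = 1*42 - 0 = 42, d_1 = (1806 - 42^2)/1 = 42/1 = 42, a_1 = floor((42 + 42)/42) = 2.
  m_2 = 42*2 - 42 = 42, d_2 = (1806 - 42^2)/42 = 42/42 = 1, a_2 = floor((42 + 42)/1) = 84.
  m_3 = 1*84 - 42 = 42, d_3 = (1806 - 42^2)/1 = 42/1 = 42: (m_3, d_3) = (m_1, d_1) = (42, 42), so from here the quotients repeat a_1, a_2; the period length is 2.
So sqrt(1806) = [42; (2, 84)] with period length k = 2.
k is even, so the fundamental solution of x^2 - 1806y^2 = 1 is (p_{k-1}, q_{k-1}) = (p_1, q_1); compute convergents through index 1.
Convergents (p_i = a_i*p_{i-1} + p_{i-2}, q_i = a_i*q_{i-1} + q_{i-2} with p_{-2}=0, p_{-1}=1, q_{-2}=1, q_{-1}=0):
  i=0: a_0=42, p_0 = 42*1 + 0 = 42, q_0 = 42*0 + 1 = 1.
  i=1: a_1=2, p_1 = 2*42 + 1 = 85, q_1 = 2*1 + 0 = 2.
Check: 85^2 - 1806*2^2 = 7225 - 7224 = 1, so (x, y) = (85, 2) solves the equation, and by the theorem it is the least positive solution.

(x, y) = (85, 2)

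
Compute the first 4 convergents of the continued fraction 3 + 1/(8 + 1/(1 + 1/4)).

Using the convergent recurrence p_i = a_i*p_{i-1} + p_{i-2}, q_i = a_i*q_{i-1} + q_{i-2} with p_{-2}=0, p_{-1}=1, q_{-2}=1, q_{-1}=0:
  i=0: a_0=3, p_0 = 3*1 + 0 = 3, q_0 = 3*0 + 1 = 1.
  i=1: a_1=8, p_1 = 8*3 + 1 = 25, q_1 = 8*1 + 0 = 8.
  i=2: a_2=1, p_2 = 1*25 + 3 = 28, q_2 = 1*8 + 1 = 9.
  i=3: a_3=4, p_3 = 4*28 + 25 = 137, q_3 = 4*9 + 8 = 44.

3/1, 25/8, 28/9, 137/44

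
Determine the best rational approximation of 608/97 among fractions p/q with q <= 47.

Expand x = 608/97 as a continued fraction with the Euclidean algorithm:
  608 = 6*97 + 26, so a_0 = 6.
  97 = 3*26 + 19, so a_1 = 3.
  26 = 1*19 + 7, so a_2 = 1.
  19 = 2*7 + 5, so a_3 = 2.
  7 = 1*5 + 2, so a_4 = 1.
  5 = 2*2 + 1, so a_5 = 2.
  2 = 2*1 + 0, so a_6 = 2.
so x = [6; 3, 1, 2, 1, 2, 2].
Convergents (p_i = a_i*p_{i-1} + p_{i-2}, q_i = a_i*q_{i-1} + q_{i-2} with p_{-2}=0, p_{-1}=1, q_{-2}=1, q_{-1}=0), until the denominator exceeds 47:
  i=0: a_0=6, p_0 = 6*1 + 0 = 6, q_0 = 6*0 + 1 = 1.
  i=1: a_1=3, p_1 = 3*6 + 1 = 19, q_1 = 3*1 + 0 = 3.
  i=2: a_2=1, p_2 = 1*19 + 6 = 25, q_2 = 1*3 + 1 = 4.
  i=3: a_3=2, p_3 = 2*25 + 19 = 69, q_3 = 2*4 + 3 = 11.
  i=4: a_4=1, p_4 = 1*69 + 25 = 94, q_4 = 1*11 + 4 = 15.
  i=5: a_5=2, p_5 = 2*94 + 69 = 257, q_5 = 2*15 + 11 = 41.
  i=6: a_6=2, p_6 = 2*257 + 94 = 608, q_6 = 2*41 + 15 = 97.
q_6 = 97 > 47, so the last convergent with denominator <= 47 is p_5/q_5 = 257/41.
The closest fraction with denominator <= 47 is either p_5/q_5 or the intermediate fraction (k*p_5 + p_4)/(k*q_5 + q_4) with the largest k >= 1 whose denominator stays <= 47; these approach x as k grows, and every other convergent or intermediate fraction in range is farther away.
Largest k: floor((47 - q_4)/q_5) = floor((47 - 15)/41) = 0.
Since k = 0, no intermediate fraction beyond p_5/q_5 has denominator <= 47, so the convergent 257/41 is the closest (its error is |608*41 - 257*97|/(97*41) = 1/3977).

257/41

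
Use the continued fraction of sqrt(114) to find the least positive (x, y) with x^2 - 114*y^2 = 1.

First expand sqrt(114) as a continued fraction. With x_i = (sqrt(114) + m_i)/d_i and (m_0, d_0) = (0, 1): a_0 = floor(sqrt(114)) = 10, since 10^2 = 100 <= 114 < 121 = 11^2.
Iterate m_{i+1} = d_i*a_i - m_i, d_{i+1} = (114 - m_{i+1}^2)/d_i, a_{i+1} = floor((a_0 + m_{i+1})/d_{i+1}):
  m_1 = 1*10 - 0 = 10, d_1 = (114 - 10^2)/1 = 14/1 = 14, a_1 = floor((10 + 10)/14) = 1.
  m_2 = 14*1 - 10 = 4, d_2 = (114 - 4^2)/14 = 98/14 = 7, a_2 = floor((10 + 4)/7) = 2.
  m_3 = 7*2 - 4 = 10, d_3 = (114 - 10^2)/7 = 14/7 = 2, a_3 = floor((10 + 10)/2) = 10.
  m_4 = 2*10 - 10 = 10, d_4 = (114 - 10^2)/2 = 14/2 = 7, a_4 = floor((10 + 10)/7) = 2.
  m_5 = 7*2 - 10 = 4, d_5 = (114 - 4^2)/7 = 98/7 = 14, a_5 = floor((10 + 4)/14) = 1.
  m_6 = 14*1 - 4 = 10, d_6 = (114 - 10^2)/14 = 14/14 = 1, a_6 = floor((10 + 10)/1) = 20.
  m_7 = 1*20 - 10 = 10, d_7 = (114 - 10^2)/1 = 14/1 = 14: (m_7, d_7) = (m_1, d_1) = (10, 14), so from here the quotients repeat a_1, ..., a_6; the period length is 6.
So sqrt(114) = [10; (1, 2, 10, 2, 1, 20)] with period length k = 6.
k is even, so the fundamental solution of x^2 - 114y^2 = 1 is (p_{k-1}, q_{k-1}) = (p_5, q_5); compute convergents through index 5.
Convergents (p_i = a_i*p_{i-1} + p_{i-2}, q_i = a_i*q_{i-1} + q_{i-2} with p_{-2}=0, p_{-1}=1, q_{-2}=1, q_{-1}=0):
  i=0: a_0=10, p_0 = 10*1 + 0 = 10, q_0 = 10*0 + 1 = 1.
  i=1: a_1=1, p_1 = 1*10 + 1 = 11, q_1 = 1*1 + 0 = 1.
  i=2: a_2=2, p_2 = 2*11 + 10 = 32, q_2 = 2*1 + 1 = 3.
  i=3: a_3=10, p_3 = 10*32 + 11 = 331, q_3 = 10*3 + 1 = 31.
  i=4: a_4=2, p_4 = 2*331 + 32 = 694, q_4 = 2*31 + 3 = 65.
  i=5: a_5=1, p_5 = 1*694 + 331 = 1025, q_5 = 1*65 + 31 = 96.
Check: 1025^2 - 114*96^2 = 1050625 - 1050624 = 1, so (x, y) = (1025, 96) solves the equation, and by the theorem it is the least positive solution.

(x, y) = (1025, 96)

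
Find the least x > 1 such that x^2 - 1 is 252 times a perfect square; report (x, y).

(x, y) = (127, 8)

First expand sqrt(252) as a continued fraction. With x_i = (sqrt(252) + m_i)/d_i and (m_0, d_0) = (0, 1): a_0 = floor(sqrt(252)) = 15, since 15^2 = 225 <= 252 < 256 = 16^2.
Iterate m_{i+1} = d_i*a_i - m_i, d_{i+1} = (252 - m_{i+1}^2)/d_i, a_{i+1} = floor((a_0 + m_{i+1})/d_{i+1}):
  m_1 = 1*15 - 0 = 15, d_1 = (252 - 15^2)/1 = 27/1 = 27, a_1 = floor((15 + 15)/27) = 1.
  m_2 = 27*1 - 15 = 12, d_2 = (252 - 12^2)/27 = 108/27 = 4, a_2 = floor((15 + 12)/4) = 6.
  m_3 = 4*6 - 12 = 12, d_3 = (252 - 12^2)/4 = 108/4 = 27, a_3 = floor((15 + 12)/27) = 1.
  m_4 = 27*1 - 12 = 15, d_4 = (252 - 15^2)/27 = 27/27 = 1, a_4 = floor((15 + 15)/1) = 30.
  m_5 = 1*30 - 15 = 15, d_5 = (252 - 15^2)/1 = 27/1 = 27: (m_5, d_5) = (m_1, d_1) = (15, 27), so from here the quotients repeat a_1, ..., a_4; the period length is 4.
So sqrt(252) = [15; (1, 6, 1, 30)] with period length k = 4.
k is even, so the fundamental solution of x^2 - 252y^2 = 1 is (p_{k-1}, q_{k-1}) = (p_3, q_3); compute convergents through index 3.
Convergents (p_i = a_i*p_{i-1} + p_{i-2}, q_i = a_i*q_{i-1} + q_{i-2} with p_{-2}=0, p_{-1}=1, q_{-2}=1, q_{-1}=0):
  i=0: a_0=15, p_0 = 15*1 + 0 = 15, q_0 = 15*0 + 1 = 1.
  i=1: a_1=1, p_1 = 1*15 + 1 = 16, q_1 = 1*1 + 0 = 1.
  i=2: a_2=6, p_2 = 6*16 + 15 = 111, q_2 = 6*1 + 1 = 7.
  i=3: a_3=1, p_3 = 1*111 + 16 = 127, q_3 = 1*7 + 1 = 8.
Check: 127^2 - 252*8^2 = 16129 - 16128 = 1, so (x, y) = (127, 8) solves the equation, and by the theorem it is the least positive solution.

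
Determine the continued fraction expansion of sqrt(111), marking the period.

Write x_i = (sqrt(111) + m_i)/d_i with (m_0, d_0) = (0, 1). a_0 = floor(sqrt(111)) = 10, since 10^2 = 100 <= 111 < 121 = 11^2.
Iterate m_{i+1} = d_i*a_i - m_i, d_{i+1} = (111 - m_{i+1}^2)/d_i, a_{i+1} = floor((a_0 + m_{i+1})/d_{i+1}):
  m_1 = 1*10 - 0 = 10, d_1 = (111 - 10^2)/1 = 11/1 = 11, a_1 = floor((10 + 10)/11) = 1.
  m_2 = 11*1 - 10 = 1, d_2 = (111 - 1^2)/11 = 110/11 = 10, a_2 = floor((10 + 1)/10) = 1.
  m_3 = 10*1 - 1 = 9, d_3 = (111 - 9^2)/10 = 30/10 = 3, a_3 = floor((10 + 9)/3) = 6.
  m_4 = 3*6 - 9 = 9, d_4 = (111 - 9^2)/3 = 30/3 = 10, a_4 = floor((10 + 9)/10) = 1.
  m_5 = 10*1 - 9 = 1, d_5 = (111 - 1^2)/10 = 110/10 = 11, a_5 = floor((10 + 1)/11) = 1.
  m_6 = 11*1 - 1 = 10, d_6 = (111 - 10^2)/11 = 11/11 = 1, a_6 = floor((10 + 10)/1) = 20.
  m_7 = 1*20 - 10 = 10, d_7 = (111 - 10^2)/1 = 11/1 = 11: (m_7, d_7) = (m_1, d_1) = (10, 11), so from here the quotients repeat a_1, ..., a_6; the period length is 6.
Hence the expansion of sqrt(111) is a_0 = 10 followed by the repeating block 1, 1, 6, 1, 1, 20 (period 6).

[10; (1, 1, 6, 1, 1, 20)]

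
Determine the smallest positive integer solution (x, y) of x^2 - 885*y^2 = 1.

(x, y) = (119, 4)

First expand sqrt(885) as a continued fraction. With x_i = (sqrt(885) + m_i)/d_i and (m_0, d_0) = (0, 1): a_0 = floor(sqrt(885)) = 29, since 29^2 = 841 <= 885 < 900 = 30^2.
Iterate m_{i+1} = d_i*a_i - m_i, d_{i+1} = (885 - m_{i+1}^2)/d_i, a_{i+1} = floor((a_0 + m_{i+1})/d_{i+1}):
  m_1 = 1*29 - 0 = 29, d_1 = (885 - 29^2)/1 = 44/1 = 44, a_1 = floor((29 + 29)/44) = 1.
  m_2 = 44*1 - 29 = 15, d_2 = (885 - 15^2)/44 = 660/44 = 15, a_2 = floor((29 + 15)/15) = 2.
  m_3 = 15*2 - 15 = 15, d_3 = (885 - 15^2)/15 = 660/15 = 44, a_3 = floor((29 + 15)/44) = 1.
  m_4 = 44*1 - 15 = 29, d_4 = (885 - 29^2)/44 = 44/44 = 1, a_4 = floor((29 + 29)/1) = 58.
  m_5 = 1*58 - 29 = 29, d_5 = (885 - 29^2)/1 = 44/1 = 44: (m_5, d_5) = (m_1, d_1) = (29, 44), so from here the quotients repeat a_1, ..., a_4; the period length is 4.
So sqrt(885) = [29; (1, 2, 1, 58)] with period length k = 4.
k is even, so the fundamental solution of x^2 - 885y^2 = 1 is (p_{k-1}, q_{k-1}) = (p_3, q_3); compute convergents through index 3.
Convergents (p_i = a_i*p_{i-1} + p_{i-2}, q_i = a_i*q_{i-1} + q_{i-2} with p_{-2}=0, p_{-1}=1, q_{-2}=1, q_{-1}=0):
  i=0: a_0=29, p_0 = 29*1 + 0 = 29, q_0 = 29*0 + 1 = 1.
  i=1: a_1=1, p_1 = 1*29 + 1 = 30, q_1 = 1*1 + 0 = 1.
  i=2: a_2=2, p_2 = 2*30 + 29 = 89, q_2 = 2*1 + 1 = 3.
  i=3: a_3=1, p_3 = 1*89 + 30 = 119, q_3 = 1*3 + 1 = 4.
Check: 119^2 - 885*4^2 = 14161 - 14160 = 1, so (x, y) = (119, 4) solves the equation, and by the theorem it is the least positive solution.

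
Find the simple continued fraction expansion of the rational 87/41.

[2; 8, 5]

Run the Euclidean algorithm on 87 and 41; the successive quotients are the partial quotients a_0, a_1, ... (each step inverts the fractional part left over by the previous one):
  87 = 2*41 + 5, so a_0 = 2.
  41 = 8*5 + 1, so a_1 = 8.
  5 = 5*1 + 0, so a_2 = 5.
The remainder reaches 0 after 3 divisions, so the expansion has 3 partial quotients, read off in order.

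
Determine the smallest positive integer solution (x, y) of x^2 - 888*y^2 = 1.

First expand sqrt(888) as a continued fraction. With x_i = (sqrt(888) + m_i)/d_i and (m_0, d_0) = (0, 1): a_0 = floor(sqrt(888)) = 29, since 29^2 = 841 <= 888 < 900 = 30^2.
Iterate m_{i+1} = d_i*a_i - m_i, d_{i+1} = (888 - m_{i+1}^2)/d_i, a_{i+1} = floor((a_0 + m_{i+1})/d_{i+1}):
  m_1 = 1*29 - 0 = 29, d_1 = (888 - 29^2)/1 = 47/1 = 47, a_1 = floor((29 + 29)/47) = 1.
  m_2 = 47*1 - 29 = 18, d_2 = (888 - 18^2)/47 = 564/47 = 12, a_2 = floor((29 + 18)/12) = 3.
  m_3 = 12*3 - 18 = 18, d_3 = (888 - 18^2)/12 = 564/12 = 47, a_3 = floor((29 + 18)/47) = 1.
  m_4 = 47*1 - 18 = 29, d_4 = (888 - 29^2)/47 = 47/47 = 1, a_4 = floor((29 + 29)/1) = 58.
  m_5 = 1*58 - 29 = 29, d_5 = (888 - 29^2)/1 = 47/1 = 47: (m_5, d_5) = (m_1, d_1) = (29, 47), so from here the quotients repeat a_1, ..., a_4; the period length is 4.
So sqrt(888) = [29; (1, 3, 1, 58)] with period length k = 4.
k is even, so the fundamental solution of x^2 - 888y^2 = 1 is (p_{k-1}, q_{k-1}) = (p_3, q_3); compute convergents through index 3.
Convergents (p_i = a_i*p_{i-1} + p_{i-2}, q_i = a_i*q_{i-1} + q_{i-2} with p_{-2}=0, p_{-1}=1, q_{-2}=1, q_{-1}=0):
  i=0: a_0=29, p_0 = 29*1 + 0 = 29, q_0 = 29*0 + 1 = 1.
  i=1: a_1=1, p_1 = 1*29 + 1 = 30, q_1 = 1*1 + 0 = 1.
  i=2: a_2=3, p_2 = 3*30 + 29 = 119, q_2 = 3*1 + 1 = 4.
  i=3: a_3=1, p_3 = 1*119 + 30 = 149, q_3 = 1*4 + 1 = 5.
Check: 149^2 - 888*5^2 = 22201 - 22200 = 1, so (x, y) = (149, 5) solves the equation, and by the theorem it is the least positive solution.

(x, y) = (149, 5)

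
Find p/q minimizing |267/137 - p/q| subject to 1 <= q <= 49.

76/39

Expand x = 267/137 as a continued fraction with the Euclidean algorithm:
  267 = 1*137 + 130, so a_0 = 1.
  137 = 1*130 + 7, so a_1 = 1.
  130 = 18*7 + 4, so a_2 = 18.
  7 = 1*4 + 3, so a_3 = 1.
  4 = 1*3 + 1, so a_4 = 1.
  3 = 3*1 + 0, so a_5 = 3.
so x = [1; 1, 18, 1, 1, 3].
Convergents (p_i = a_i*p_{i-1} + p_{i-2}, q_i = a_i*q_{i-1} + q_{i-2} with p_{-2}=0, p_{-1}=1, q_{-2}=1, q_{-1}=0), until the denominator exceeds 49:
  i=0: a_0=1, p_0 = 1*1 + 0 = 1, q_0 = 1*0 + 1 = 1.
  i=1: a_1=1, p_1 = 1*1 + 1 = 2, q_1 = 1*1 + 0 = 1.
  i=2: a_2=18, p_2 = 18*2 + 1 = 37, q_2 = 18*1 + 1 = 19.
  i=3: a_3=1, p_3 = 1*37 + 2 = 39, q_3 = 1*19 + 1 = 20.
  i=4: a_4=1, p_4 = 1*39 + 37 = 76, q_4 = 1*20 + 19 = 39.
  i=5: a_5=3, p_5 = 3*76 + 39 = 267, q_5 = 3*39 + 20 = 137.
q_5 = 137 > 49, so the last convergent with denominator <= 49 is p_4/q_4 = 76/39.
The closest fraction with denominator <= 49 is either p_4/q_4 or the intermediate fraction (k*p_4 + p_3)/(k*q_4 + q_3) with the largest k >= 1 whose denominator stays <= 49; these approach x as k grows, and every other convergent or intermediate fraction in range is farther away.
Largest k: floor((49 - q_3)/q_4) = floor((49 - 20)/39) = 0.
Since k = 0, no intermediate fraction beyond p_4/q_4 has denominator <= 49, so the convergent 76/39 is the closest (its error is |267*39 - 76*137|/(137*39) = 1/5343).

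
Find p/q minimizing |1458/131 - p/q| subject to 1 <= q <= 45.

Expand x = 1458/131 as a continued fraction with the Euclidean algorithm:
  1458 = 11*131 + 17, so a_0 = 11.
  131 = 7*17 + 12, so a_1 = 7.
  17 = 1*12 + 5, so a_2 = 1.
  12 = 2*5 + 2, so a_3 = 2.
  5 = 2*2 + 1, so a_4 = 2.
  2 = 2*1 + 0, so a_5 = 2.
so x = [11; 7, 1, 2, 2, 2].
Convergents (p_i = a_i*p_{i-1} + p_{i-2}, q_i = a_i*q_{i-1} + q_{i-2} with p_{-2}=0, p_{-1}=1, q_{-2}=1, q_{-1}=0), until the denominator exceeds 45:
  i=0: a_0=11, p_0 = 11*1 + 0 = 11, q_0 = 11*0 + 1 = 1.
  i=1: a_1=7, p_1 = 7*11 + 1 = 78, q_1 = 7*1 + 0 = 7.
  i=2: a_2=1, p_2 = 1*78 + 11 = 89, q_2 = 1*7 + 1 = 8.
  i=3: a_3=2, p_3 = 2*89 + 78 = 256, q_3 = 2*8 + 7 = 23.
  i=4: a_4=2, p_4 = 2*256 + 89 = 601, q_4 = 2*23 + 8 = 54.
q_4 = 54 > 45, so the last convergent with denominator <= 45 is p_3/q_3 = 256/23.
The closest fraction with denominator <= 45 is either p_3/q_3 or the intermediate fraction (k*p_3 + p_2)/(k*q_3 + q_2) with the largest k >= 1 whose denominator stays <= 45; these approach x as k grows, and every other convergent or intermediate fraction in range is farther away.
Largest k: floor((45 - q_2)/q_3) = floor((45 - 8)/23) = 1.
That gives (1*256 + 89)/(1*23 + 8) = 345/31.
Compare the errors: |x - 256/23| = |1458*23 - 256*131|/(131*23) = 2/3013, and |x - 345/31| = |1458*31 - 345*131|/(131*31) = 3/4061.
Cross-multiplying, 2*4061 = 8122 < 9039 = 3*3013, so 2/3013 is smaller: the convergent 256/23 is closer to x than 345/31.

256/23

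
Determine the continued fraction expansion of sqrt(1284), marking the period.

[35; (1, 4, 1, 70)]

Write x_i = (sqrt(1284) + m_i)/d_i with (m_0, d_0) = (0, 1). a_0 = floor(sqrt(1284)) = 35, since 35^2 = 1225 <= 1284 < 1296 = 36^2.
Iterate m_{i+1} = d_i*a_i - m_i, d_{i+1} = (1284 - m_{i+1}^2)/d_i, a_{i+1} = floor((a_0 + m_{i+1})/d_{i+1}):
  m_1 = 1*35 - 0 = 35, d_1 = (1284 - 35^2)/1 = 59/1 = 59, a_1 = floor((35 + 35)/59) = 1.
  m_2 = 59*1 - 35 = 24, d_2 = (1284 - 24^2)/59 = 708/59 = 12, a_2 = floor((35 + 24)/12) = 4.
  m_3 = 12*4 - 24 = 24, d_3 = (1284 - 24^2)/12 = 708/12 = 59, a_3 = floor((35 + 24)/59) = 1.
  m_4 = 59*1 - 24 = 35, d_4 = (1284 - 35^2)/59 = 59/59 = 1, a_4 = floor((35 + 35)/1) = 70.
  m_5 = 1*70 - 35 = 35, d_5 = (1284 - 35^2)/1 = 59/1 = 59: (m_5, d_5) = (m_1, d_1) = (35, 59), so from here the quotients repeat a_1, ..., a_4; the period length is 4.
Hence the expansion of sqrt(1284) is a_0 = 35 followed by the repeating block 1, 4, 1, 70 (period 4).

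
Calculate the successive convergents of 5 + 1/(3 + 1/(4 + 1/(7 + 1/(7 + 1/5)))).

Using the convergent recurrence p_i = a_i*p_{i-1} + p_{i-2}, q_i = a_i*q_{i-1} + q_{i-2} with p_{-2}=0, p_{-1}=1, q_{-2}=1, q_{-1}=0:
  i=0: a_0=5, p_0 = 5*1 + 0 = 5, q_0 = 5*0 + 1 = 1.
  i=1: a_1=3, p_1 = 3*5 + 1 = 16, q_1 = 3*1 + 0 = 3.
  i=2: a_2=4, p_2 = 4*16 + 5 = 69, q_2 = 4*3 + 1 = 13.
  i=3: a_3=7, p_3 = 7*69 + 16 = 499, q_3 = 7*13 + 3 = 94.
  i=4: a_4=7, p_4 = 7*499 + 69 = 3562, q_4 = 7*94 + 13 = 671.
  i=5: a_5=5, p_5 = 5*3562 + 499 = 18309, q_5 = 5*671 + 94 = 3449.

5/1, 16/3, 69/13, 499/94, 3562/671, 18309/3449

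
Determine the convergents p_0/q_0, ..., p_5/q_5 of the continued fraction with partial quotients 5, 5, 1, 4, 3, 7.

5/1, 26/5, 31/6, 150/29, 481/93, 3517/680

Using the convergent recurrence p_i = a_i*p_{i-1} + p_{i-2}, q_i = a_i*q_{i-1} + q_{i-2} with p_{-2}=0, p_{-1}=1, q_{-2}=1, q_{-1}=0:
  i=0: a_0=5, p_0 = 5*1 + 0 = 5, q_0 = 5*0 + 1 = 1.
  i=1: a_1=5, p_1 = 5*5 + 1 = 26, q_1 = 5*1 + 0 = 5.
  i=2: a_2=1, p_2 = 1*26 + 5 = 31, q_2 = 1*5 + 1 = 6.
  i=3: a_3=4, p_3 = 4*31 + 26 = 150, q_3 = 4*6 + 5 = 29.
  i=4: a_4=3, p_4 = 3*150 + 31 = 481, q_4 = 3*29 + 6 = 93.
  i=5: a_5=7, p_5 = 7*481 + 150 = 3517, q_5 = 7*93 + 29 = 680.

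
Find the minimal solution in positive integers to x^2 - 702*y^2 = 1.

(x, y) = (53, 2)

First expand sqrt(702) as a continued fraction. With x_i = (sqrt(702) + m_i)/d_i and (m_0, d_0) = (0, 1): a_0 = floor(sqrt(702)) = 26, since 26^2 = 676 <= 702 < 729 = 27^2.
Iterate m_{i+1} = d_i*a_i - m_i, d_{i+1} = (702 - m_{i+1}^2)/d_i, a_{i+1} = floor((a_0 + m_{i+1})/d_{i+1}):
  m_1 = 1*26 - 0 = 26, d_1 = (702 - 26^2)/1 = 26/1 = 26, a_1 = floor((26 + 26)/26) = 2.
  m_2 = 26*2 - 26 = 26, d_2 = (702 - 26^2)/26 = 26/26 = 1, a_2 = floor((26 + 26)/1) = 52.
  m_3 = 1*52 - 26 = 26, d_3 = (702 - 26^2)/1 = 26/1 = 26: (m_3, d_3) = (m_1, d_1) = (26, 26), so from here the quotients repeat a_1, a_2; the period length is 2.
So sqrt(702) = [26; (2, 52)] with period length k = 2.
k is even, so the fundamental solution of x^2 - 702y^2 = 1 is (p_{k-1}, q_{k-1}) = (p_1, q_1); compute convergents through index 1.
Convergents (p_i = a_i*p_{i-1} + p_{i-2}, q_i = a_i*q_{i-1} + q_{i-2} with p_{-2}=0, p_{-1}=1, q_{-2}=1, q_{-1}=0):
  i=0: a_0=26, p_0 = 26*1 + 0 = 26, q_0 = 26*0 + 1 = 1.
  i=1: a_1=2, p_1 = 2*26 + 1 = 53, q_1 = 2*1 + 0 = 2.
Check: 53^2 - 702*2^2 = 2809 - 2808 = 1, so (x, y) = (53, 2) solves the equation, and by the theorem it is the least positive solution.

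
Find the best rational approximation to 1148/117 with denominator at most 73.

677/69

Expand x = 1148/117 as a continued fraction with the Euclidean algorithm:
  1148 = 9*117 + 95, so a_0 = 9.
  117 = 1*95 + 22, so a_1 = 1.
  95 = 4*22 + 7, so a_2 = 4.
  22 = 3*7 + 1, so a_3 = 3.
  7 = 7*1 + 0, so a_4 = 7.
so x = [9; 1, 4, 3, 7].
Convergents (p_i = a_i*p_{i-1} + p_{i-2}, q_i = a_i*q_{i-1} + q_{i-2} with p_{-2}=0, p_{-1}=1, q_{-2}=1, q_{-1}=0), until the denominator exceeds 73:
  i=0: a_0=9, p_0 = 9*1 + 0 = 9, q_0 = 9*0 + 1 = 1.
  i=1: a_1=1, p_1 = 1*9 + 1 = 10, q_1 = 1*1 + 0 = 1.
  i=2: a_2=4, p_2 = 4*10 + 9 = 49, q_2 = 4*1 + 1 = 5.
  i=3: a_3=3, p_3 = 3*49 + 10 = 157, q_3 = 3*5 + 1 = 16.
  i=4: a_4=7, p_4 = 7*157 + 49 = 1148, q_4 = 7*16 + 5 = 117.
q_4 = 117 > 73, so the last convergent with denominator <= 73 is p_3/q_3 = 157/16.
The closest fraction with denominator <= 73 is either p_3/q_3 or the intermediate fraction (k*p_3 + p_2)/(k*q_3 + q_2) with the largest k >= 1 whose denominator stays <= 73; these approach x as k grows, and every other convergent or intermediate fraction in range is farther away.
Largest k: floor((73 - q_2)/q_3) = floor((73 - 5)/16) = 4.
That gives (4*157 + 49)/(4*16 + 5) = 677/69.
Compare the errors: |x - 157/16| = |1148*16 - 157*117|/(117*16) = 1/1872, and |x - 677/69| = |1148*69 - 677*117|/(117*69) = 3/8073.
Cross-multiplying, 3*1872 = 5616 < 8073 = 1*8073, so 3/8073 is smaller: the intermediate fraction 677/69 is closer to x than 157/16.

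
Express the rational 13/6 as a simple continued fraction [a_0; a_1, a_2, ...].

[2; 6]

Run the Euclidean algorithm on 13 and 6; the successive quotients are the partial quotients a_0, a_1, ... (each step inverts the fractional part left over by the previous one):
  13 = 2*6 + 1, so a_0 = 2.
  6 = 6*1 + 0, so a_1 = 6.
The remainder reaches 0 after 2 divisions, so the expansion has 2 partial quotients, read off in order.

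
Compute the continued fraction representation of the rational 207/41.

[5; 20, 2]

Run the Euclidean algorithm on 207 and 41; the successive quotients are the partial quotients a_0, a_1, ... (each step inverts the fractional part left over by the previous one):
  207 = 5*41 + 2, so a_0 = 5.
  41 = 20*2 + 1, so a_1 = 20.
  2 = 2*1 + 0, so a_2 = 2.
The remainder reaches 0 after 3 divisions, so the expansion has 3 partial quotients, read off in order.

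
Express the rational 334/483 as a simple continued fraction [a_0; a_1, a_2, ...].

[0; 1, 2, 4, 7, 5]

Run the Euclidean algorithm on 334 and 483; the successive quotients are the partial quotients a_0, a_1, ... (each step inverts the fractional part left over by the previous one):
  334 = 0*483 + 334, so a_0 = 0.
  483 = 1*334 + 149, so a_1 = 1.
  334 = 2*149 + 36, so a_2 = 2.
  149 = 4*36 + 5, so a_3 = 4.
  36 = 7*5 + 1, so a_4 = 7.
  5 = 5*1 + 0, so a_5 = 5.
The remainder reaches 0 after 6 divisions, so the expansion has 6 partial quotients, read off in order.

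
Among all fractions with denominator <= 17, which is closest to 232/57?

57/14

Expand x = 232/57 as a continued fraction with the Euclidean algorithm:
  232 = 4*57 + 4, so a_0 = 4.
  57 = 14*4 + 1, so a_1 = 14.
  4 = 4*1 + 0, so a_2 = 4.
so x = [4; 14, 4].
Convergents (p_i = a_i*p_{i-1} + p_{i-2}, q_i = a_i*q_{i-1} + q_{i-2} with p_{-2}=0, p_{-1}=1, q_{-2}=1, q_{-1}=0), until the denominator exceeds 17:
  i=0: a_0=4, p_0 = 4*1 + 0 = 4, q_0 = 4*0 + 1 = 1.
  i=1: a_1=14, p_1 = 14*4 + 1 = 57, q_1 = 14*1 + 0 = 14.
  i=2: a_2=4, p_2 = 4*57 + 4 = 232, q_2 = 4*14 + 1 = 57.
q_2 = 57 > 17, so the last convergent with denominator <= 17 is p_1/q_1 = 57/14.
The closest fraction with denominator <= 17 is either p_1/q_1 or the intermediate fraction (k*p_1 + p_0)/(k*q_1 + q_0) with the largest k >= 1 whose denominator stays <= 17; these approach x as k grows, and every other convergent or intermediate fraction in range is farther away.
Largest k: floor((17 - q_0)/q_1) = floor((17 - 1)/14) = 1.
That gives (1*57 + 4)/(1*14 + 1) = 61/15.
Compare the errors: |x - 57/14| = |232*14 - 57*57|/(57*14) = 1/798, and |x - 61/15| = |232*15 - 61*57|/(57*15) = 3/855.
Cross-multiplying, 1*855 = 855 < 2394 = 3*798, so 1/798 is smaller: the convergent 57/14 is closer to x than 61/15.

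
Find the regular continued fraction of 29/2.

Run the Euclidean algorithm on 29 and 2; the successive quotients are the partial quotients a_0, a_1, ... (each step inverts the fractional part left over by the previous one):
  29 = 14*2 + 1, so a_0 = 14.
  2 = 2*1 + 0, so a_1 = 2.
The remainder reaches 0 after 2 divisions, so the expansion has 2 partial quotients, read off in order.

[14; 2]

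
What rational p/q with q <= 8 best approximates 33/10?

Expand x = 33/10 as a continued fraction with the Euclidean algorithm:
  33 = 3*10 + 3, so a_0 = 3.
  10 = 3*3 + 1, so a_1 = 3.
  3 = 3*1 + 0, so a_2 = 3.
so x = [3; 3, 3].
Convergents (p_i = a_i*p_{i-1} + p_{i-2}, q_i = a_i*q_{i-1} + q_{i-2} with p_{-2}=0, p_{-1}=1, q_{-2}=1, q_{-1}=0), until the denominator exceeds 8:
  i=0: a_0=3, p_0 = 3*1 + 0 = 3, q_0 = 3*0 + 1 = 1.
  i=1: a_1=3, p_1 = 3*3 + 1 = 10, q_1 = 3*1 + 0 = 3.
  i=2: a_2=3, p_2 = 3*10 + 3 = 33, q_2 = 3*3 + 1 = 10.
q_2 = 10 > 8, so the last convergent with denominator <= 8 is p_1/q_1 = 10/3.
The closest fraction with denominator <= 8 is either p_1/q_1 or the intermediate fraction (k*p_1 + p_0)/(k*q_1 + q_0) with the largest k >= 1 whose denominator stays <= 8; these approach x as k grows, and every other convergent or intermediate fraction in range is farther away.
Largest k: floor((8 - q_0)/q_1) = floor((8 - 1)/3) = 2.
That gives (2*10 + 3)/(2*3 + 1) = 23/7.
Compare the errors: |x - 10/3| = |33*3 - 10*10|/(10*3) = 1/30, and |x - 23/7| = |33*7 - 23*10|/(10*7) = 1/70.
Cross-multiplying, 1*30 = 30 < 70 = 1*70, so 1/70 is smaller: the intermediate fraction 23/7 is closer to x than 10/3.

23/7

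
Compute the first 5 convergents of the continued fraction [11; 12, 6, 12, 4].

Using the convergent recurrence p_i = a_i*p_{i-1} + p_{i-2}, q_i = a_i*q_{i-1} + q_{i-2} with p_{-2}=0, p_{-1}=1, q_{-2}=1, q_{-1}=0:
  i=0: a_0=11, p_0 = 11*1 + 0 = 11, q_0 = 11*0 + 1 = 1.
  i=1: a_1=12, p_1 = 12*11 + 1 = 133, q_1 = 12*1 + 0 = 12.
  i=2: a_2=6, p_2 = 6*133 + 11 = 809, q_2 = 6*12 + 1 = 73.
  i=3: a_3=12, p_3 = 12*809 + 133 = 9841, q_3 = 12*73 + 12 = 888.
  i=4: a_4=4, p_4 = 4*9841 + 809 = 40173, q_4 = 4*888 + 73 = 3625.

11/1, 133/12, 809/73, 9841/888, 40173/3625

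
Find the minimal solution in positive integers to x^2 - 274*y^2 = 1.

First expand sqrt(274) as a continued fraction. With x_i = (sqrt(274) + m_i)/d_i and (m_0, d_0) = (0, 1): a_0 = floor(sqrt(274)) = 16, since 16^2 = 256 <= 274 < 289 = 17^2.
Iterate m_{i+1} = d_i*a_i - m_i, d_{i+1} = (274 - m_{i+1}^2)/d_i, a_{i+1} = floor((a_0 + m_{i+1})/d_{i+1}):
  m_1 = 1*16 - 0 = 16, d_1 = (274 - 16^2)/1 = 18/1 = 18, a_1 = floor((16 + 16)/18) = 1.
  m_2 = 18*1 - 16 = 2, d_2 = (274 - 2^2)/18 = 270/18 = 15, a_2 = floor((16 + 2)/15) = 1.
  m_3 = 15*1 - 2 = 13, d_3 = (274 - 13^2)/15 = 105/15 = 7, a_3 = floor((16 + 13)/7) = 4.
  m_4 = 7*4 - 13 = 15, d_4 = (274 - 15^2)/7 = 49/7 = 7, a_4 = floor((16 + 15)/7) = 4.
  m_5 = 7*4 - 15 = 13, d_5 = (274 - 13^2)/7 = 105/7 = 15, a_5 = floor((16 + 13)/15) = 1.
  m_6 = 15*1 - 13 = 2, d_6 = (274 - 2^2)/15 = 270/15 = 18, a_6 = floor((16 + 2)/18) = 1.
  m_7 = 18*1 - 2 = 16, d_7 = (274 - 16^2)/18 = 18/18 = 1, a_7 = floor((16 + 16)/1) = 32.
  m_8 = 1*32 - 16 = 16, d_8 = (274 - 16^2)/1 = 18/1 = 18: (m_8, d_8) = (m_1, d_1) = (16, 18), so from here the quotients repeat a_1, ..., a_7; the period length is 7.
So sqrt(274) = [16; (1, 1, 4, 4, 1, 1, 32)] with period length k = 7.
k is odd, so (p_{k-1}, q_{k-1}) only solves x^2 - 274y^2 = -1 and the fundamental solution of x^2 - 274y^2 = 1 is (p_{2k-1}, q_{2k-1}) = (p_13, q_13); compute convergents through index 13, running through the period twice.
Convergents (p_i = a_i*p_{i-1} + p_{i-2}, q_i = a_i*q_{i-1} + q_{i-2} with p_{-2}=0, p_{-1}=1, q_{-2}=1, q_{-1}=0):
  i=0: a_0=16, p_0 = 16*1 + 0 = 16, q_0 = 16*0 + 1 = 1.
  i=1: a_1=1, p_1 = 1*16 + 1 = 17, q_1 = 1*1 + 0 = 1.
  i=2: a_2=1, p_2 = 1*17 + 16 = 33, q_2 = 1*1 + 1 = 2.
  i=3: a_3=4, p_3 = 4*33 + 17 = 149, q_3 = 4*2 + 1 = 9.
  i=4: a_4=4, p_4 = 4*149 + 33 = 629, q_4 = 4*9 + 2 = 38.
  i=5: a_5=1, p_5 = 1*629 + 149 = 778, q_5 = 1*38 + 9 = 47.
  i=6: a_6=1, p_6 = 1*778 + 629 = 1407, q_6 = 1*47 + 38 = 85.
  i=7: a_7=32, p_7 = 32*1407 + 778 = 45802, q_7 = 32*85 + 47 = 2767.
  i=8: a_8=1, p_8 = 1*45802 + 1407 = 47209, q_8 = 1*2767 + 85 = 2852.
  i=9: a_9=1, p_9 = 1*47209 + 45802 = 93011, q_9 = 1*2852 + 2767 = 5619.
  i=10: a_10=4, p_10 = 4*93011 + 47209 = 419253, q_10 = 4*5619 + 2852 = 25328.
  i=11: a_11=4, p_11 = 4*419253 + 93011 = 1770023, q_11 = 4*25328 + 5619 = 106931.
  i=12: a_12=1, p_12 = 1*1770023 + 419253 = 2189276, q_12 = 1*106931 + 25328 = 132259.
  i=13: a_13=1, p_13 = 1*2189276 + 1770023 = 3959299, q_13 = 1*132259 + 106931 = 239190.
Indeed p_6^2 - 274*q_6^2 = 1979649 - 1979650 = -1, not +1.
Check: 3959299^2 - 274*239190^2 = 15676048571401 - 15676048571400 = 1, so (x, y) = (3959299, 239190) solves the equation, and by the theorem it is the least positive solution.

(x, y) = (3959299, 239190)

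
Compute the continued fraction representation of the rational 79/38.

[2; 12, 1, 2]

Run the Euclidean algorithm on 79 and 38; the successive quotients are the partial quotients a_0, a_1, ... (each step inverts the fractional part left over by the previous one):
  79 = 2*38 + 3, so a_0 = 2.
  38 = 12*3 + 2, so a_1 = 12.
  3 = 1*2 + 1, so a_2 = 1.
  2 = 2*1 + 0, so a_3 = 2.
The remainder reaches 0 after 4 divisions, so the expansion has 4 partial quotients, read off in order.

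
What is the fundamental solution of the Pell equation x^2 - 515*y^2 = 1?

(x, y) = (17406, 767)

First expand sqrt(515) as a continued fraction. With x_i = (sqrt(515) + m_i)/d_i and (m_0, d_0) = (0, 1): a_0 = floor(sqrt(515)) = 22, since 22^2 = 484 <= 515 < 529 = 23^2.
Iterate m_{i+1} = d_i*a_i - m_i, d_{i+1} = (515 - m_{i+1}^2)/d_i, a_{i+1} = floor((a_0 + m_{i+1})/d_{i+1}):
  m_1 = 1*22 - 0 = 22, d_1 = (515 - 22^2)/1 = 31/1 = 31, a_1 = floor((22 + 22)/31) = 1.
  m_2 = 31*1 - 22 = 9, d_2 = (515 - 9^2)/31 = 434/31 = 14, a_2 = floor((22 + 9)/14) = 2.
  m_3 = 14*2 - 9 = 19, d_3 = (515 - 19^2)/14 = 154/14 = 11, a_3 = floor((22 + 19)/11) = 3.
  m_4 = 11*3 - 19 = 14, d_4 = (515 - 14^2)/11 = 319/11 = 29, a_4 = floor((22 + 14)/29) = 1.
  m_5 = 29*1 - 14 = 15, d_5 = (515 - 15^2)/29 = 290/29 = 10, a_5 = floor((22 + 15)/10) = 3.
  m_6 = 10*3 - 15 = 15, d_6 = (515 - 15^2)/10 = 290/10 = 29, a_6 = floor((22 + 15)/29) = 1.
  m_7 = 29*1 - 15 = 14, d_7 = (515 - 14^2)/29 = 319/29 = 11, a_7 = floor((22 + 14)/11) = 3.
  m_8 = 11*3 - 14 = 19, d_8 = (515 - 19^2)/11 = 154/11 = 14, a_8 = floor((22 + 19)/14) = 2.
  m_9 = 14*2 - 19 = 9, d_9 = (515 - 9^2)/14 = 434/14 = 31, a_9 = floor((22 + 9)/31) = 1.
  m_10 = 31*1 - 9 = 22, d_10 = (515 - 22^2)/31 = 31/31 = 1, a_10 = floor((22 + 22)/1) = 44.
  m_11 = 1*44 - 22 = 22, d_11 = (515 - 22^2)/1 = 31/1 = 31: (m_11, d_11) = (m_1, d_1) = (22, 31), so from here the quotients repeat a_1, ..., a_10; the period length is 10.
So sqrt(515) = [22; (1, 2, 3, 1, 3, 1, 3, 2, 1, 44)] with period length k = 10.
k is even, so the fundamental solution of x^2 - 515y^2 = 1 is (p_{k-1}, q_{k-1}) = (p_9, q_9); compute convergents through index 9.
Convergents (p_i = a_i*p_{i-1} + p_{i-2}, q_i = a_i*q_{i-1} + q_{i-2} with p_{-2}=0, p_{-1}=1, q_{-2}=1, q_{-1}=0):
  i=0: a_0=22, p_0 = 22*1 + 0 = 22, q_0 = 22*0 + 1 = 1.
  i=1: a_1=1, p_1 = 1*22 + 1 = 23, q_1 = 1*1 + 0 = 1.
  i=2: a_2=2, p_2 = 2*23 + 22 = 68, q_2 = 2*1 + 1 = 3.
  i=3: a_3=3, p_3 = 3*68 + 23 = 227, q_3 = 3*3 + 1 = 10.
  i=4: a_4=1, p_4 = 1*227 + 68 = 295, q_4 = 1*10 + 3 = 13.
  i=5: a_5=3, p_5 = 3*295 + 227 = 1112, q_5 = 3*13 + 10 = 49.
  i=6: a_6=1, p_6 = 1*1112 + 295 = 1407, q_6 = 1*49 + 13 = 62.
  i=7: a_7=3, p_7 = 3*1407 + 1112 = 5333, q_7 = 3*62 + 49 = 235.
  i=8: a_8=2, p_8 = 2*5333 + 1407 = 12073, q_8 = 2*235 + 62 = 532.
  i=9: a_9=1, p_9 = 1*12073 + 5333 = 17406, q_9 = 1*532 + 235 = 767.
Check: 17406^2 - 515*767^2 = 302968836 - 302968835 = 1, so (x, y) = (17406, 767) solves the equation, and by the theorem it is the least positive solution.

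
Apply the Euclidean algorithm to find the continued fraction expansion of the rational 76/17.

Run the Euclidean algorithm on 76 and 17; the successive quotients are the partial quotients a_0, a_1, ... (each step inverts the fractional part left over by the previous one):
  76 = 4*17 + 8, so a_0 = 4.
  17 = 2*8 + 1, so a_1 = 2.
  8 = 8*1 + 0, so a_2 = 8.
The remainder reaches 0 after 3 divisions, so the expansion has 3 partial quotients, read off in order.

[4; 2, 8]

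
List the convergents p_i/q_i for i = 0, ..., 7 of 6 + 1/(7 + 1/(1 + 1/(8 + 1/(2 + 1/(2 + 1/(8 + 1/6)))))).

6/1, 43/7, 49/8, 435/71, 919/150, 2273/371, 19103/3118, 116891/19079

Using the convergent recurrence p_i = a_i*p_{i-1} + p_{i-2}, q_i = a_i*q_{i-1} + q_{i-2} with p_{-2}=0, p_{-1}=1, q_{-2}=1, q_{-1}=0:
  i=0: a_0=6, p_0 = 6*1 + 0 = 6, q_0 = 6*0 + 1 = 1.
  i=1: a_1=7, p_1 = 7*6 + 1 = 43, q_1 = 7*1 + 0 = 7.
  i=2: a_2=1, p_2 = 1*43 + 6 = 49, q_2 = 1*7 + 1 = 8.
  i=3: a_3=8, p_3 = 8*49 + 43 = 435, q_3 = 8*8 + 7 = 71.
  i=4: a_4=2, p_4 = 2*435 + 49 = 919, q_4 = 2*71 + 8 = 150.
  i=5: a_5=2, p_5 = 2*919 + 435 = 2273, q_5 = 2*150 + 71 = 371.
  i=6: a_6=8, p_6 = 8*2273 + 919 = 19103, q_6 = 8*371 + 150 = 3118.
  i=7: a_7=6, p_7 = 6*19103 + 2273 = 116891, q_7 = 6*3118 + 371 = 19079.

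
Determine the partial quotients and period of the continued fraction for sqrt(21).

Write x_i = (sqrt(21) + m_i)/d_i with (m_0, d_0) = (0, 1). a_0 = floor(sqrt(21)) = 4, since 4^2 = 16 <= 21 < 25 = 5^2.
Iterate m_{i+1} = d_i*a_i - m_i, d_{i+1} = (21 - m_{i+1}^2)/d_i, a_{i+1} = floor((a_0 + m_{i+1})/d_{i+1}):
  m_1 = 1*4 - 0 = 4, d_1 = (21 - 4^2)/1 = 5/1 = 5, a_1 = floor((4 + 4)/5) = 1.
  m_2 = 5*1 - 4 = 1, d_2 = (21 - 1^2)/5 = 20/5 = 4, a_2 = floor((4 + 1)/4) = 1.
  m_3 = 4*1 - 1 = 3, d_3 = (21 - 3^2)/4 = 12/4 = 3, a_3 = floor((4 + 3)/3) = 2.
  m_4 = 3*2 - 3 = 3, d_4 = (21 - 3^2)/3 = 12/3 = 4, a_4 = floor((4 + 3)/4) = 1.
  m_5 = 4*1 - 3 = 1, d_5 = (21 - 1^2)/4 = 20/4 = 5, a_5 = floor((4 + 1)/5) = 1.
  m_6 = 5*1 - 1 = 4, d_6 = (21 - 4^2)/5 = 5/5 = 1, a_6 = floor((4 + 4)/1) = 8.
  m_7 = 1*8 - 4 = 4, d_7 = (21 - 4^2)/1 = 5/1 = 5: (m_7, d_7) = (m_1, d_1) = (4, 5), so from here the quotients repeat a_1, ..., a_6; the period length is 6.
Hence the expansion of sqrt(21) is a_0 = 4 followed by the repeating block 1, 1, 2, 1, 1, 8 (period 6).

[4; (1, 1, 2, 1, 1, 8)]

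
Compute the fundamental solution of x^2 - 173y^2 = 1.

First expand sqrt(173) as a continued fraction. With x_i = (sqrt(173) + m_i)/d_i and (m_0, d_0) = (0, 1): a_0 = floor(sqrt(173)) = 13, since 13^2 = 169 <= 173 < 196 = 14^2.
Iterate m_{i+1} = d_i*a_i - m_i, d_{i+1} = (173 - m_{i+1}^2)/d_i, a_{i+1} = floor((a_0 + m_{i+1})/d_{i+1}):
  m_1 = 1*13 - 0 = 13, d_1 = (173 - 13^2)/1 = 4/1 = 4, a_1 = floor((13 + 13)/4) = 6.
  m_2 = 4*6 - 13 = 11, d_2 = (173 - 11^2)/4 = 52/4 = 13, a_2 = floor((13 + 11)/13) = 1.
  m_3 = 13*1 - 11 = 2, d_3 = (173 - 2^2)/13 = 169/13 = 13, a_3 = floor((13 + 2)/13) = 1.
  m_4 = 13*1 - 2 = 11, d_4 = (173 - 11^2)/13 = 52/13 = 4, a_4 = floor((13 + 11)/4) = 6.
  m_5 = 4*6 - 11 = 13, d_5 = (173 - 13^2)/4 = 4/4 = 1, a_5 = floor((13 + 13)/1) = 26.
  m_6 = 1*26 - 13 = 13, d_6 = (173 - 13^2)/1 = 4/1 = 4: (m_6, d_6) = (m_1, d_1) = (13, 4), so from here the quotients repeat a_1, ..., a_5; the period length is 5.
So sqrt(173) = [13; (6, 1, 1, 6, 26)] with period length k = 5.
k is odd, so (p_{k-1}, q_{k-1}) only solves x^2 - 173y^2 = -1 and the fundamental solution of x^2 - 173y^2 = 1 is (p_{2k-1}, q_{2k-1}) = (p_9, q_9); compute convergents through index 9, running through the period twice.
Convergents (p_i = a_i*p_{i-1} + p_{i-2}, q_i = a_i*q_{i-1} + q_{i-2} with p_{-2}=0, p_{-1}=1, q_{-2}=1, q_{-1}=0):
  i=0: a_0=13, p_0 = 13*1 + 0 = 13, q_0 = 13*0 + 1 = 1.
  i=1: a_1=6, p_1 = 6*13 + 1 = 79, q_1 = 6*1 + 0 = 6.
  i=2: a_2=1, p_2 = 1*79 + 13 = 92, q_2 = 1*6 + 1 = 7.
  i=3: a_3=1, p_3 = 1*92 + 79 = 171, q_3 = 1*7 + 6 = 13.
  i=4: a_4=6, p_4 = 6*171 + 92 = 1118, q_4 = 6*13 + 7 = 85.
  i=5: a_5=26, p_5 = 26*1118 + 171 = 29239, q_5 = 26*85 + 13 = 2223.
  i=6: a_6=6, p_6 = 6*29239 + 1118 = 176552, q_6 = 6*2223 + 85 = 13423.
  i=7: a_7=1, p_7 = 1*176552 + 29239 = 205791, q_7 = 1*13423 + 2223 = 15646.
  i=8: a_8=1, p_8 = 1*205791 + 176552 = 382343, q_8 = 1*15646 + 13423 = 29069.
  i=9: a_9=6, p_9 = 6*382343 + 205791 = 2499849, q_9 = 6*29069 + 15646 = 190060.
Indeed p_4^2 - 173*q_4^2 = 1249924 - 1249925 = -1, not +1.
Check: 2499849^2 - 173*190060^2 = 6249245022801 - 6249245022800 = 1, so (x, y) = (2499849, 190060) solves the equation, and by the theorem it is the least positive solution.

(x, y) = (2499849, 190060)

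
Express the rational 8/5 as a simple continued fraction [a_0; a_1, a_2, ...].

Run the Euclidean algorithm on 8 and 5; the successive quotients are the partial quotients a_0, a_1, ... (each step inverts the fractional part left over by the previous one):
  8 = 1*5 + 3, so a_0 = 1.
  5 = 1*3 + 2, so a_1 = 1.
  3 = 1*2 + 1, so a_2 = 1.
  2 = 2*1 + 0, so a_3 = 2.
The remainder reaches 0 after 4 divisions, so the expansion has 4 partial quotients, read off in order.

[1; 1, 1, 2]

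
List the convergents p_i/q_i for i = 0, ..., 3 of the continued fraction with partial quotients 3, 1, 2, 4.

Using the convergent recurrence p_i = a_i*p_{i-1} + p_{i-2}, q_i = a_i*q_{i-1} + q_{i-2} with p_{-2}=0, p_{-1}=1, q_{-2}=1, q_{-1}=0:
  i=0: a_0=3, p_0 = 3*1 + 0 = 3, q_0 = 3*0 + 1 = 1.
  i=1: a_1=1, p_1 = 1*3 + 1 = 4, q_1 = 1*1 + 0 = 1.
  i=2: a_2=2, p_2 = 2*4 + 3 = 11, q_2 = 2*1 + 1 = 3.
  i=3: a_3=4, p_3 = 4*11 + 4 = 48, q_3 = 4*3 + 1 = 13.

3/1, 4/1, 11/3, 48/13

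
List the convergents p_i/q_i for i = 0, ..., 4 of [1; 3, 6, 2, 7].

Using the convergent recurrence p_i = a_i*p_{i-1} + p_{i-2}, q_i = a_i*q_{i-1} + q_{i-2} with p_{-2}=0, p_{-1}=1, q_{-2}=1, q_{-1}=0:
  i=0: a_0=1, p_0 = 1*1 + 0 = 1, q_0 = 1*0 + 1 = 1.
  i=1: a_1=3, p_1 = 3*1 + 1 = 4, q_1 = 3*1 + 0 = 3.
  i=2: a_2=6, p_2 = 6*4 + 1 = 25, q_2 = 6*3 + 1 = 19.
  i=3: a_3=2, p_3 = 2*25 + 4 = 54, q_3 = 2*19 + 3 = 41.
  i=4: a_4=7, p_4 = 7*54 + 25 = 403, q_4 = 7*41 + 19 = 306.

1/1, 4/3, 25/19, 54/41, 403/306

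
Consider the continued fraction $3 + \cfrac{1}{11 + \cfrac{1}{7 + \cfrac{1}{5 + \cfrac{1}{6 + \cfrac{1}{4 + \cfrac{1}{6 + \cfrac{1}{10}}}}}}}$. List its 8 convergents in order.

3/1, 34/11, 241/78, 1239/401, 7675/2484, 31939/10337, 199309/64506, 2025029/655397

Using the convergent recurrence p_i = a_i*p_{i-1} + p_{i-2}, q_i = a_i*q_{i-1} + q_{i-2} with p_{-2}=0, p_{-1}=1, q_{-2}=1, q_{-1}=0:
  i=0: a_0=3, p_0 = 3*1 + 0 = 3, q_0 = 3*0 + 1 = 1.
  i=1: a_1=11, p_1 = 11*3 + 1 = 34, q_1 = 11*1 + 0 = 11.
  i=2: a_2=7, p_2 = 7*34 + 3 = 241, q_2 = 7*11 + 1 = 78.
  i=3: a_3=5, p_3 = 5*241 + 34 = 1239, q_3 = 5*78 + 11 = 401.
  i=4: a_4=6, p_4 = 6*1239 + 241 = 7675, q_4 = 6*401 + 78 = 2484.
  i=5: a_5=4, p_5 = 4*7675 + 1239 = 31939, q_5 = 4*2484 + 401 = 10337.
  i=6: a_6=6, p_6 = 6*31939 + 7675 = 199309, q_6 = 6*10337 + 2484 = 64506.
  i=7: a_7=10, p_7 = 10*199309 + 31939 = 2025029, q_7 = 10*64506 + 10337 = 655397.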